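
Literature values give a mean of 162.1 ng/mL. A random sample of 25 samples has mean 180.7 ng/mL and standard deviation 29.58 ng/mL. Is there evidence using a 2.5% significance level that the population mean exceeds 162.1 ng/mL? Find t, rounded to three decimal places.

H0: μ = 162.1; H1: μ > 162.1 (one-sample t-test, right-tailed).
t = (x̄ − μ₀)/(s/√n) = (180.7 − 162.1)/(29.58/√25) = 3.144
df = n − 1 = 24
p-value = P(T ≥ 3.144) ≈ 0.0022
Since p ≈ 0.0022 < α = 0.025, reject H0; the evidence is statistically significant.

3.144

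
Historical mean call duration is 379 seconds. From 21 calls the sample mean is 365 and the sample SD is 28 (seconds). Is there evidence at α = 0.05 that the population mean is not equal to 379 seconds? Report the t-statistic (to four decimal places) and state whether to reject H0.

t = -2.2913; reject H0

H0: μ = 379; H1: μ ≠ 379 (one-sample t-test, two-sided).
t = (x̄ − μ₀)/(s/√n) = (365 − 379)/(28/√21) = -2.2913
df = n − 1 = 20
Two-sided p-value ≈ 0.033
Since p ≈ 0.033 < α = 0.05, reject H0; the data support H1.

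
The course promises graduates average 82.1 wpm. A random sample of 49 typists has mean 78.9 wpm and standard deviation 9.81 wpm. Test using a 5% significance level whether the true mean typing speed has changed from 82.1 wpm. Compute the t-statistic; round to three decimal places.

-2.283

H0: μ = 82.1; H1: μ ≠ 82.1 (one-sample t-test, two-sided).
t = (x̄ − μ₀)/(s/√n) = (78.9 − 82.1)/(9.81/√49) = -2.283
df = n − 1 = 48
Two-sided p-value ≈ 0.027
Since p ≈ 0.027 < α = 0.05, reject H0; the data support H1.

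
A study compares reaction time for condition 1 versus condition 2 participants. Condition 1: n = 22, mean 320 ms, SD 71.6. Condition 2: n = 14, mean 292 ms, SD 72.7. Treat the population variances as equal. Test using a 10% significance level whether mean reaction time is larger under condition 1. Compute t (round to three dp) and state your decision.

Let group 1 = condition 1, group 2 = condition 2. H0: μ_1 = μ_2; H1: μ_1 > μ_2 (two-sample pooled-variance t-test, right-tailed).
s_p² = [(22−1)·71.6² + (14−1)·72.7²]/(22+14−2) = 5187.25
t = (320 − 292)/√[5187.25·(1/22 + 1/14)] = 1.137
df = n₁ + n₂ − 2 = 34
p-value = P(T ≥ 1.137) ≈ 0.132
Since p ≈ 0.132 > α = 0.1, fail to reject H0; the evidence is not statistically significant.

t = 1.137; fail to reject H0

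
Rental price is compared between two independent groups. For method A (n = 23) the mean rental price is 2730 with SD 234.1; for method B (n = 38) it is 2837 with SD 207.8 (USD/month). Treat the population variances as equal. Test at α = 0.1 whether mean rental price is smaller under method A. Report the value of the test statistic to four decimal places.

-1.8581

Let group 1 = method A, group 2 = method B. H0: μ_1 = μ_2; H1: μ_1 < μ_2 (two-sample pooled-variance t-test, left-tailed).
s_p² = [(23−1)·234.1² + (38−1)·207.8²]/(23+38−2) = 47514.5
t = (2730 − 2837)/√[47514.5·(1/23 + 1/38)] = -1.8581
df = n₁ + n₂ − 2 = 59
p-value = P(T ≤ -1.8581) ≈ 0.0341
Since p ≈ 0.0341 < α = 0.1, reject H0; the evidence is statistically significant.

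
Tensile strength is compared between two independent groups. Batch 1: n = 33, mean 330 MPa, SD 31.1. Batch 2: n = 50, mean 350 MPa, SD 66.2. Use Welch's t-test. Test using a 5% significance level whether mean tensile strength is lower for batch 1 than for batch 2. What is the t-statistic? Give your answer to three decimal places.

Let group 1 = batch 1, group 2 = batch 2. H0: μ_1 = μ_2; H1: μ_1 < μ_2 (Welch's two-sample t-test, left-tailed).
t = (x̄_1 − x̄_2)/√(s_1²/n_1 + s_2²/n_2) = (330 − 350)/√(31.1²/33 + 66.2²/50) = -1.849
Welch–Satterthwaite df ≈ 74.49
p-value = P(T ≤ -1.849) ≈ 0.0342
Since p ≈ 0.0342 < α = 0.05, reject H0; the evidence is statistically significant.

-1.849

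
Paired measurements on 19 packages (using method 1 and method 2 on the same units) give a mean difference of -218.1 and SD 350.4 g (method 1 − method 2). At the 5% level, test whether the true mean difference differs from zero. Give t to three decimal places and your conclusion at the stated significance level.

t = -2.713; reject H0

H0: μ_d = 0; H1: μ_d ≠ 0 (paired t-test on the differences, two-sided).
t = d̄/(s_d/√n) = -218.1/(350.4/√19) = -2.713
df = n − 1 = 18
Two-sided p-value ≈ 0.014
Since p ≈ 0.014 < α = 0.05, reject H0; the data support H1.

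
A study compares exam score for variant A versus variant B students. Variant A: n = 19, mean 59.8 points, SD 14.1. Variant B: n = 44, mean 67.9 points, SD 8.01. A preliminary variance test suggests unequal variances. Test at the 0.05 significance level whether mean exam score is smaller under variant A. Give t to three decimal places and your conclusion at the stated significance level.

Let group 1 = variant A, group 2 = variant B. H0: μ_1 = μ_2; H1: μ_1 < μ_2 (Welch's two-sample t-test, left-tailed).
t = (x̄_1 − x̄_2)/√(s_1²/n_1 + s_2²/n_2) = (59.8 − 67.9)/√(14.1²/19 + 8.01²/44) = -2.346
Welch–Satterthwaite df ≈ 23.18
p-value = P(T ≤ -2.346) ≈ 0.014
Since p ≈ 0.014 < α = 0.05, reject H0; the data support H1.

t = -2.346; reject H0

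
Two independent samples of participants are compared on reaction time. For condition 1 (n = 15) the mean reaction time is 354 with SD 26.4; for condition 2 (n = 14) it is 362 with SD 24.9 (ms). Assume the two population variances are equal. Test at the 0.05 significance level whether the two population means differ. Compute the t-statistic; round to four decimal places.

Let group 1 = condition 1, group 2 = condition 2. H0: μ_1 = μ_2; H1: μ_1 ≠ μ_2 (two-sample pooled-variance t-test, two-sided).
s_p² = [(15−1)·26.4² + (14−1)·24.9²]/(15+14−2) = 659.91
t = (354 − 362)/√[659.91·(1/15 + 1/14)] = -0.8380
df = n₁ + n₂ − 2 = 27
Two-sided p-value ≈ 0.409
Since p ≈ 0.409 > α = 0.05, fail to reject H0; the data do not provide sufficient evidence against H0.

-0.8380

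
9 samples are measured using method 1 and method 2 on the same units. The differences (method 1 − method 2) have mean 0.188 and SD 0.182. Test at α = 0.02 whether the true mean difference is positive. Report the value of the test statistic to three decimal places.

3.099

H0: μ_d = 0; H1: μ_d > 0 (paired t-test on the differences, right-tailed).
t = d̄/(s_d/√n) = 0.188/(0.182/√9) = 3.099
df = n − 1 = 8
p-value = P(T ≥ 3.099) ≈ 0.0073
Since p ≈ 0.0073 < α = 0.02, reject H0; the data support H1.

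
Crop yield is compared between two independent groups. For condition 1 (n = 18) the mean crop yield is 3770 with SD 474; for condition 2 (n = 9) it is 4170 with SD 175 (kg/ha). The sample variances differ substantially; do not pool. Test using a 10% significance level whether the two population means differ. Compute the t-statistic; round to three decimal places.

-3.174

Let group 1 = condition 1, group 2 = condition 2. H0: μ_1 = μ_2; H1: μ_1 ≠ μ_2 (Welch's two-sample t-test, two-sided).
t = (x̄_1 − x̄_2)/√(s_1²/n_1 + s_2²/n_2) = (3770 − 4170)/√(474²/18 + 175²/9) = -3.174
Welch–Satterthwaite df ≈ 23.78
Two-sided p-value ≈ 0.0041
Since p ≈ 0.0041 < α = 0.1, reject H0; the data support H1.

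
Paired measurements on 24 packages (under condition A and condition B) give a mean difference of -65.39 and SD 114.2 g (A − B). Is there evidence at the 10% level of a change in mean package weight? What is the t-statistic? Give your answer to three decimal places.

-2.805

H0: μ_d = 0; H1: μ_d ≠ 0 (paired t-test on the differences, two-sided).
t = d̄/(s_d/√n) = -65.39/(114.2/√24) = -2.805
df = n − 1 = 23
Two-sided p-value ≈ 0.010
Since p ≈ 0.010 < α = 0.1, reject H0; the data support H1.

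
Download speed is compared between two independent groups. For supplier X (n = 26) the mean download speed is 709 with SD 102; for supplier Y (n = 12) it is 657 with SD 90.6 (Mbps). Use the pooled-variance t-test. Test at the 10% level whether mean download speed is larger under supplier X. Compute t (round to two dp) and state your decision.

Let group 1 = supplier X, group 2 = supplier Y. H0: μ_1 = μ_2; H1: μ_1 > μ_2 (two-sample pooled-variance t-test, right-tailed).
s_p² = [(26−1)·102² + (12−1)·90.6²]/(26+12−2) = 9733.11
t = (709 − 657)/√[9733.11·(1/26 + 1/12)] = 1.51
df = n₁ + n₂ − 2 = 36
p-value = P(T ≥ 1.51) ≈ 0.0698
Since p ≈ 0.0698 < α = 0.1, reject H0; the evidence is statistically significant.

t = 1.51; reject H0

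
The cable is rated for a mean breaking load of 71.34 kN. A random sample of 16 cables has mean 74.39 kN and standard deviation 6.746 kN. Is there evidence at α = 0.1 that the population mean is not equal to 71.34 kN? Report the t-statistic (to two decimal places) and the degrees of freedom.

t = 1.81, df = 15

H0: μ = 71.34; H1: μ ≠ 71.34 (one-sample t-test, two-sided).
t = (x̄ − μ₀)/(s/√n) = (74.39 − 71.34)/(6.746/√16) = 1.81
df = n − 1 = 15
Two-sided p-value ≈ 0.0906
Since p ≈ 0.0906 < α = 0.1, reject H0; the data support H1.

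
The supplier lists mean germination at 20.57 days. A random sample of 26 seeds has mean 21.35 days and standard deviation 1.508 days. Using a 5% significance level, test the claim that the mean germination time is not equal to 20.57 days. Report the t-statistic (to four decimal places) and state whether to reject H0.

t = 2.6374; reject H0

H0: μ = 20.57; H1: μ ≠ 20.57 (one-sample t-test, two-sided).
t = (x̄ − μ₀)/(s/√n) = (21.35 − 20.57)/(1.508/√26) = 2.6374
df = n − 1 = 25
Two-sided p-value ≈ 0.0142
Since p ≈ 0.0142 < α = 0.05, reject H0; the evidence is statistically significant.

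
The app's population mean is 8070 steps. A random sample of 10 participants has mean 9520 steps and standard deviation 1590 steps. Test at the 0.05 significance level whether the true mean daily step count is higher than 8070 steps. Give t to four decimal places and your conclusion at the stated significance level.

t = 2.8838; reject H0

H0: μ = 8070; H1: μ > 8070 (one-sample t-test, right-tailed).
t = (x̄ − μ₀)/(s/√n) = (9520 − 8070)/(1590/√10) = 2.8838
df = n − 1 = 9
p-value = P(T ≥ 2.8838) ≈ 0.0090
Since p ≈ 0.0090 < α = 0.05, reject H0; the evidence is statistically significant.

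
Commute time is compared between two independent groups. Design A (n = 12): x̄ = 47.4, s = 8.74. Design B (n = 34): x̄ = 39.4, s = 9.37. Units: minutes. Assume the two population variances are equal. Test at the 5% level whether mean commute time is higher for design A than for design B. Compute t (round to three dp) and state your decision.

t = 2.585; reject H0

Let group 1 = design A, group 2 = design B. H0: μ_1 = μ_2; H1: μ_1 > μ_2 (two-sample pooled-variance t-test, right-tailed).
s_p² = [(12−1)·8.74² + (34−1)·9.37²]/(12+34−2) = 84.9446
t = (47.4 − 39.4)/√[84.9446·(1/12 + 1/34)] = 2.585
df = n₁ + n₂ − 2 = 44
p-value = P(T ≥ 2.585) ≈ 0.007
Since p ≈ 0.007 < α = 0.05, reject H0; the data support H1.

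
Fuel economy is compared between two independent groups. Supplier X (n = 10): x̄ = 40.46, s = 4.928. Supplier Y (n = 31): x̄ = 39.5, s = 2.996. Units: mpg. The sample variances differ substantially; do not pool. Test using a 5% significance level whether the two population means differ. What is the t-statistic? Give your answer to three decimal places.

Let group 1 = supplier X, group 2 = supplier Y. H0: μ_1 = μ_2; H1: μ_1 ≠ μ_2 (Welch's two-sample t-test, two-sided).
t = (x̄_1 − x̄_2)/√(s_1²/n_1 + s_2²/n_2) = (40.46 − 39.5)/√(4.928²/10 + 2.996²/31) = 0.582
Welch–Satterthwaite df ≈ 11.23
Two-sided p-value ≈ 0.572
Since p ≈ 0.572 > α = 0.05, fail to reject H0; the evidence is not statistically significant.

0.582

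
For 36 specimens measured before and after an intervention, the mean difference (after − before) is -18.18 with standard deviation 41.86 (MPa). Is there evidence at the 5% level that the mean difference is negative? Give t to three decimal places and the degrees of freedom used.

H0: μ_d = 0; H1: μ_d < 0 (paired t-test on the differences, left-tailed).
t = d̄/(s_d/√n) = -18.18/(41.86/√36) = -2.606
df = n − 1 = 35
p-value = P(T ≤ -2.606) ≈ 0.007
Since p ≈ 0.007 < α = 0.05, reject H0; the data support H1.

t = -2.606, df = 35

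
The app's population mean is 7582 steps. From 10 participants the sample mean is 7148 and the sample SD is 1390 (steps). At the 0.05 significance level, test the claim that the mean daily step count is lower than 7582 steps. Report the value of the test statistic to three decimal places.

H0: μ = 7582; H1: μ < 7582 (one-sample t-test, left-tailed).
t = (x̄ − μ₀)/(s/√n) = (7148 − 7582)/(1390/√10) = -0.987
df = n − 1 = 9
p-value = P(T ≤ -0.987) ≈ 0.175
Since p ≈ 0.175 > α = 0.05, fail to reject H0; the evidence is not statistically significant.

-0.987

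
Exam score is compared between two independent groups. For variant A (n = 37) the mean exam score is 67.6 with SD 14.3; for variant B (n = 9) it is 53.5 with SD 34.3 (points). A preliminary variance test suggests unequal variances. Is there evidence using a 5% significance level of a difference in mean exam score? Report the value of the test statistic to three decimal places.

1.208

Let group 1 = variant A, group 2 = variant B. H0: μ_1 = μ_2; H1: μ_1 ≠ μ_2 (Welch's two-sample t-test, two-sided).
t = (x̄_1 − x̄_2)/√(s_1²/n_1 + s_2²/n_2) = (67.6 − 53.5)/√(14.3²/37 + 34.3²/9) = 1.208
Welch–Satterthwaite df ≈ 8.69
Two-sided p-value ≈ 0.259
Since p ≈ 0.259 > α = 0.05, fail to reject H0; the evidence is not statistically significant.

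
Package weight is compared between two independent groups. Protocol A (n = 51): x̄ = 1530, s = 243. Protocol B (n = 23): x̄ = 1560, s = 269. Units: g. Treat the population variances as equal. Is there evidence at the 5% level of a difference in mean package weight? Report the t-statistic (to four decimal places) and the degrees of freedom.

Let group 1 = protocol A, group 2 = protocol B. H0: μ_1 = μ_2; H1: μ_1 ≠ μ_2 (two-sample pooled-variance t-test, two-sided).
s_p² = [(51−1)·243² + (23−1)·269²]/(51+23−2) = 63116.6
t = (1530 − 1560)/√[63116.6·(1/51 + 1/23)] = -0.4754
df = n₁ + n₂ − 2 = 72
Two-sided p-value ≈ 0.636
Since p ≈ 0.636 > α = 0.05, fail to reject H0; the evidence is not statistically significant.

t = -0.4754, df = 72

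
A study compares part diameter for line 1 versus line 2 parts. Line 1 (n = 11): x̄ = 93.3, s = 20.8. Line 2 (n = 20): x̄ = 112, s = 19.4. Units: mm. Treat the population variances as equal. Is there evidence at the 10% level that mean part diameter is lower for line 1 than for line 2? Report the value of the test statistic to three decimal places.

Let group 1 = line 1, group 2 = line 2. H0: μ_1 = μ_2; H1: μ_1 < μ_2 (two-sample pooled-variance t-test, left-tailed).
s_p² = [(11−1)·20.8² + (20−1)·19.4²]/(11+20−2) = 395.767
t = (93.3 − 112)/√[395.767·(1/11 + 1/20)] = -2.504
df = n₁ + n₂ − 2 = 29
p-value = P(T ≤ -2.504) ≈ 0.0091
Since p ≈ 0.0091 < α = 0.1, reject H0; the evidence is statistically significant.

-2.504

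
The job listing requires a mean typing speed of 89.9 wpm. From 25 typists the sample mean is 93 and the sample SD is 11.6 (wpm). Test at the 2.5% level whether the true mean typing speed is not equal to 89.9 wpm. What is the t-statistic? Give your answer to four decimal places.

H0: μ = 89.9; H1: μ ≠ 89.9 (one-sample t-test, two-sided).
t = (x̄ − μ₀)/(s/√n) = (93 − 89.9)/(11.6/√25) = 1.3362
df = n − 1 = 24
Two-sided p-value ≈ 0.194
Since p ≈ 0.194 > α = 0.025, fail to reject H0; the data do not provide sufficient evidence against H0.

1.3362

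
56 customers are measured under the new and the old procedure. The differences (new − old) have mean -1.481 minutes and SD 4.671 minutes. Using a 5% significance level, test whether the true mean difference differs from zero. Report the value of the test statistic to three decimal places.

-2.373

H0: μ_d = 0; H1: μ_d ≠ 0 (paired t-test on the differences, two-sided).
t = d̄/(s_d/√n) = -1.481/(4.671/√56) = -2.373
df = n − 1 = 55
Two-sided p-value ≈ 0.021
Since p ≈ 0.021 < α = 0.05, reject H0; the evidence is statistically significant.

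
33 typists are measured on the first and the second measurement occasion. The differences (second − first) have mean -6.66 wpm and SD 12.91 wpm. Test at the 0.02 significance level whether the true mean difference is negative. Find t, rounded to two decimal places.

-2.96

H0: μ_d = 0; H1: μ_d < 0 (paired t-test on the differences, left-tailed).
t = d̄/(s_d/√n) = -6.66/(12.91/√33) = -2.96
df = n − 1 = 32
p-value = P(T ≤ -2.96) ≈ 0.0029
Since p ≈ 0.0029 < α = 0.02, reject H0; the evidence is statistically significant.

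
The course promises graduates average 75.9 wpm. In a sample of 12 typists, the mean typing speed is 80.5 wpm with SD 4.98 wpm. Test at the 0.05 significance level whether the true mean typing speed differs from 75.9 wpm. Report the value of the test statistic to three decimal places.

H0: μ = 75.9; H1: μ ≠ 75.9 (one-sample t-test, two-sided).
t = (x̄ − μ₀)/(s/√n) = (80.5 − 75.9)/(4.98/√12) = 3.200
df = n − 1 = 11
Two-sided p-value ≈ 0.0085
Since p ≈ 0.0085 < α = 0.05, reject H0; the evidence is statistically significant.

3.200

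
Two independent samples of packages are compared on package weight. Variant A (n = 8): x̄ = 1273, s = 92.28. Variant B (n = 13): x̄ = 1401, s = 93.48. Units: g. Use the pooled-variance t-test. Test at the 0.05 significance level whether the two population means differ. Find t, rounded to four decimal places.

Let group 1 = variant A, group 2 = variant B. H0: μ_1 = μ_2; H1: μ_1 ≠ μ_2 (two-sample pooled-variance t-test, two-sided).
s_p² = [(8−1)·92.28² + (13−1)·93.48²]/(8+13−2) = 8656.38
t = (1273 − 1401)/√[8656.38·(1/8 + 1/13)] = -3.0616
df = n₁ + n₂ − 2 = 19
Two-sided p-value ≈ 0.0064
Since p ≈ 0.0064 < α = 0.05, reject H0; the data support H1.

-3.0616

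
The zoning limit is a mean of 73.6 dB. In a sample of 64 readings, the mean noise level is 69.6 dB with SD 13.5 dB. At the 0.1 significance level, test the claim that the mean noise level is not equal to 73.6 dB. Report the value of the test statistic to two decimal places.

-2.37

H0: μ = 73.6; H1: μ ≠ 73.6 (one-sample t-test, two-sided).
t = (x̄ − μ₀)/(s/√n) = (69.6 − 73.6)/(13.5/√64) = -2.37
df = n − 1 = 63
Two-sided p-value ≈ 0.021
Since p ≈ 0.021 < α = 0.1, reject H0; the data support H1.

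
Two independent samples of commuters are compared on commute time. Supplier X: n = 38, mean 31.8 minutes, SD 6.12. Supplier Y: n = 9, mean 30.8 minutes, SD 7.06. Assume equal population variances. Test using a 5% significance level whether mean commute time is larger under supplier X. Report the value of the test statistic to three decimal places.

Let group 1 = supplier X, group 2 = supplier Y. H0: μ_1 = μ_2; H1: μ_1 > μ_2 (two-sample pooled-variance t-test, right-tailed).
s_p² = [(38−1)·6.12² + (9−1)·7.06²]/(38+9−2) = 39.6569
t = (31.8 − 30.8)/√[39.6569·(1/38 + 1/9)] = 0.428
df = n₁ + n₂ − 2 = 45
p-value = P(T ≥ 0.428) ≈ 0.3352
Since p ≈ 0.3352 > α = 0.05, fail to reject H0; the data do not provide sufficient evidence against H0.

0.428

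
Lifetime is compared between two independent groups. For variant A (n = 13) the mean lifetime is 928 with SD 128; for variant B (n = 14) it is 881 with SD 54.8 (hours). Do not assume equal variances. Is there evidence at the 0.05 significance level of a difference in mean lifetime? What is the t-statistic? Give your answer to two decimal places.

1.22

Let group 1 = variant A, group 2 = variant B. H0: μ_1 = μ_2; H1: μ_1 ≠ μ_2 (Welch's two-sample t-test, two-sided).
t = (x̄_1 − x̄_2)/√(s_1²/n_1 + s_2²/n_2) = (928 − 881)/√(128²/13 + 54.8²/14) = 1.22
Welch–Satterthwaite df ≈ 16.00
Two-sided p-value ≈ 0.2387
Since p ≈ 0.2387 > α = 0.05, fail to reject H0; the data do not provide sufficient evidence against H0.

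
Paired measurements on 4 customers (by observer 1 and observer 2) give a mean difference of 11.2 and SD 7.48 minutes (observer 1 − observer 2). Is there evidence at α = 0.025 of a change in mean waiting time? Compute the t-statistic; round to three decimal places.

H0: μ_d = 0; H1: μ_d ≠ 0 (paired t-test on the differences, two-sided).
t = d̄/(s_d/√n) = 11.2/(7.48/√4) = 2.995
df = n − 1 = 3
Two-sided p-value ≈ 0.058
Since p ≈ 0.058 > α = 0.025, fail to reject H0; the data do not provide sufficient evidence against H0.

2.995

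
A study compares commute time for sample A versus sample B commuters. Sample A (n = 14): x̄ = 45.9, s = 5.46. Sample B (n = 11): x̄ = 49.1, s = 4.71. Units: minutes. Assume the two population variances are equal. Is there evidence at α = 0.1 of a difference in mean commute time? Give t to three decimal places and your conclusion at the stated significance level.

t = -1.543; fail to reject H0

Let group 1 = sample A, group 2 = sample B. H0: μ_1 = μ_2; H1: μ_1 ≠ μ_2 (two-sample pooled-variance t-test, two-sided).
s_p² = [(14−1)·5.46² + (11−1)·4.71²]/(14+11−2) = 26.4953
t = (45.9 − 49.1)/√[26.4953·(1/14 + 1/11)] = -1.543
df = n₁ + n₂ − 2 = 23
Two-sided p-value ≈ 0.1365
Since p ≈ 0.1365 > α = 0.1, fail to reject H0; the data do not provide sufficient evidence against H0.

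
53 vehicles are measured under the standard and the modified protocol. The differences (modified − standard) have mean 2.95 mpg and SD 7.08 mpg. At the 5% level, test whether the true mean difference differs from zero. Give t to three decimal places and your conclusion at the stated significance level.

t = 3.033; reject H0

H0: μ_d = 0; H1: μ_d ≠ 0 (paired t-test on the differences, two-sided).
t = d̄/(s_d/√n) = 2.95/(7.08/√53) = 3.033
df = n − 1 = 52
Two-sided p-value ≈ 0.0038
Since p ≈ 0.0038 < α = 0.05, reject H0; the evidence is statistically significant.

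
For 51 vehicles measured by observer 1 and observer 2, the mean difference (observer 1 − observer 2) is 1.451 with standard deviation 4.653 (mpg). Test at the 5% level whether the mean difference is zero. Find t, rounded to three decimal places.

2.227

H0: μ_d = 0; H1: μ_d ≠ 0 (paired t-test on the differences, two-sided).
t = d̄/(s_d/√n) = 1.451/(4.653/√51) = 2.227
df = n − 1 = 50
Two-sided p-value ≈ 0.030
Since p ≈ 0.030 < α = 0.05, reject H0; the data support H1.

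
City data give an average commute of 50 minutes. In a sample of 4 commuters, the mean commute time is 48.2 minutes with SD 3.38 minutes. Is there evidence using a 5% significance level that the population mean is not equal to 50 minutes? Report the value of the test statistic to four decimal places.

H0: μ = 50; H1: μ ≠ 50 (one-sample t-test, two-sided).
t = (x̄ − μ₀)/(s/√n) = (48.2 − 50)/(3.38/√4) = -1.0651
df = n − 1 = 3
Two-sided p-value ≈ 0.3650
Since p ≈ 0.3650 > α = 0.05, fail to reject H0; the evidence is not statistically significant.

-1.0651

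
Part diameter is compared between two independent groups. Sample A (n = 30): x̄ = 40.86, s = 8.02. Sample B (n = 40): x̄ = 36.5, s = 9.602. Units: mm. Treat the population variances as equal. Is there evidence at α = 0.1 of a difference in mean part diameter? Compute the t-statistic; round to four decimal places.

2.0144

Let group 1 = sample A, group 2 = sample B. H0: μ_1 = μ_2; H1: μ_1 ≠ μ_2 (two-sample pooled-variance t-test, two-sided).
s_p² = [(30−1)·8.02² + (40−1)·9.602²]/(30+40−2) = 80.3093
t = (40.86 − 36.5)/√[80.3093·(1/30 + 1/40)] = 2.0144
df = n₁ + n₂ − 2 = 68
Two-sided p-value ≈ 0.0479
Since p ≈ 0.0479 < α = 0.1, reject H0; the evidence is statistically significant.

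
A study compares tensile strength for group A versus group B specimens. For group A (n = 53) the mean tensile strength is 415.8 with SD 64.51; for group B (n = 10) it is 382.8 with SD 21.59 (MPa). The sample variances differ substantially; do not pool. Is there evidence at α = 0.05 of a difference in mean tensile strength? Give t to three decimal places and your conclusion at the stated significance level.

Let group 1 = group A, group 2 = group B. H0: μ_1 = μ_2; H1: μ_1 ≠ μ_2 (Welch's two-sample t-test, two-sided).
t = (x̄_1 − x̄_2)/√(s_1²/n_1 + s_2²/n_2) = (415.8 − 382.8)/√(64.51²/53 + 21.59²/10) = 2.950
Welch–Satterthwaite df ≈ 43.50
Two-sided p-value ≈ 0.005
Since p ≈ 0.005 < α = 0.05, reject H0; the data support H1.

t = 2.950; reject H0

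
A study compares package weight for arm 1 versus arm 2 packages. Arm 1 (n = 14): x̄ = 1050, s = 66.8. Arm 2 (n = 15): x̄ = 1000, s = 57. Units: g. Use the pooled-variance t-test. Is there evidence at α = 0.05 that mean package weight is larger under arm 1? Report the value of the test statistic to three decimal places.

2.173

Let group 1 = arm 1, group 2 = arm 2. H0: μ_1 = μ_2; H1: μ_1 > μ_2 (two-sample pooled-variance t-test, right-tailed).
s_p² = [(14−1)·66.8² + (15−1)·57²]/(14+15−2) = 3833.15
t = (1050 − 1000)/√[3833.15·(1/14 + 1/15)] = 2.173
df = n₁ + n₂ − 2 = 27
p-value = P(T ≥ 2.173) ≈ 0.019
Since p ≈ 0.019 < α = 0.05, reject H0; the data support H1.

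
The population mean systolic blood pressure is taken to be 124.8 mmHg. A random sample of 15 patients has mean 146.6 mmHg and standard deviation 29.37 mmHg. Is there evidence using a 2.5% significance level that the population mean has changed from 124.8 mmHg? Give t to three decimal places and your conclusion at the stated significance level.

t = 2.875; reject H0

H0: μ = 124.8; H1: μ ≠ 124.8 (one-sample t-test, two-sided).
t = (x̄ − μ₀)/(s/√n) = (146.6 − 124.8)/(29.37/√15) = 2.875
df = n − 1 = 14
Two-sided p-value ≈ 0.012
Since p ≈ 0.012 < α = 0.025, reject H0; the evidence is statistically significant.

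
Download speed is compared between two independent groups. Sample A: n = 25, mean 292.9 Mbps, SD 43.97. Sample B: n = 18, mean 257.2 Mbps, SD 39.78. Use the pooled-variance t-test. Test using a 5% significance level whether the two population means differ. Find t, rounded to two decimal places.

2.73

Let group 1 = sample A, group 2 = sample B. H0: μ_1 = μ_2; H1: μ_1 ≠ μ_2 (two-sample pooled-variance t-test, two-sided).
s_p² = [(25−1)·43.97² + (18−1)·39.78²]/(25+18−2) = 1787.86
t = (292.9 − 257.2)/√[1787.86·(1/25 + 1/18)] = 2.73
df = n₁ + n₂ − 2 = 41
Two-sided p-value ≈ 0.009
Since p ≈ 0.009 < α = 0.05, reject H0; the data support H1.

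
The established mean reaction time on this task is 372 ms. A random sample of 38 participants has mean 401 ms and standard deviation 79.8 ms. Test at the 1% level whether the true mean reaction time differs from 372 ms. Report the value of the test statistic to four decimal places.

H0: μ = 372; H1: μ ≠ 372 (one-sample t-test, two-sided).
t = (x̄ − μ₀)/(s/√n) = (401 − 372)/(79.8/√38) = 2.2402
df = n − 1 = 37
Two-sided p-value ≈ 0.0312
Since p ≈ 0.0312 > α = 0.01, fail to reject H0; the evidence is not statistically significant.

2.2402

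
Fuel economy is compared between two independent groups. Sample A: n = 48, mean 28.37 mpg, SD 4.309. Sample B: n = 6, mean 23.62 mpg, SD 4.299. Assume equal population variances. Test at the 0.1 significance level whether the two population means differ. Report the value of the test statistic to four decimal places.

2.5463

Let group 1 = sample A, group 2 = sample B. H0: μ_1 = μ_2; H1: μ_1 ≠ μ_2 (two-sample pooled-variance t-test, two-sided).
s_p² = [(48−1)·4.309² + (6−1)·4.299²]/(48+6−2) = 18.5592
t = (28.37 − 23.62)/√[18.5592·(1/48 + 1/6)] = 2.5463
df = n₁ + n₂ − 2 = 52
Two-sided p-value ≈ 0.014
Since p ≈ 0.014 < α = 0.1, reject H0; the evidence is statistically significant.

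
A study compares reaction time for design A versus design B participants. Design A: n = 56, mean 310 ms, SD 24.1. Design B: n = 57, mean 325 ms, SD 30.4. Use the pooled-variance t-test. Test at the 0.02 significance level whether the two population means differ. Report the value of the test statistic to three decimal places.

Let group 1 = design A, group 2 = design B. H0: μ_1 = μ_2; H1: μ_1 ≠ μ_2 (two-sample pooled-variance t-test, two-sided).
s_p² = [(56−1)·24.1² + (57−1)·30.4²]/(56+57−2) = 754.032
t = (310 − 325)/√[754.032·(1/56 + 1/57)] = -2.903
df = n₁ + n₂ − 2 = 111
Two-sided p-value ≈ 0.004
Since p ≈ 0.004 < α = 0.02, reject H0; the data support H1.

-2.903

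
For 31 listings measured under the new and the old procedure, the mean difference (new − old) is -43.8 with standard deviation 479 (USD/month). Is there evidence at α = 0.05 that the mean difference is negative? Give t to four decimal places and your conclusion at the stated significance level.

H0: μ_d = 0; H1: μ_d < 0 (paired t-test on the differences, left-tailed).
t = d̄/(s_d/√n) = -43.8/(479/√31) = -0.5091
df = n − 1 = 30
p-value = P(T ≤ -0.5091) ≈ 0.3072
Since p ≈ 0.3072 > α = 0.05, fail to reject H0; the evidence is not statistically significant.

t = -0.5091; fail to reject H0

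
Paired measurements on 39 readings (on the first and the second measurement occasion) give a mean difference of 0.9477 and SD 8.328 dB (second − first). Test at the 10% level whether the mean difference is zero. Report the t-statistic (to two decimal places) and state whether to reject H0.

H0: μ_d = 0; H1: μ_d ≠ 0 (paired t-test on the differences, two-sided).
t = d̄/(s_d/√n) = 0.9477/(8.328/√39) = 0.71
df = n − 1 = 38
Two-sided p-value ≈ 0.4816
Since p ≈ 0.4816 > α = 0.1, fail to reject H0; the evidence is not statistically significant.

t = 0.71; fail to reject H0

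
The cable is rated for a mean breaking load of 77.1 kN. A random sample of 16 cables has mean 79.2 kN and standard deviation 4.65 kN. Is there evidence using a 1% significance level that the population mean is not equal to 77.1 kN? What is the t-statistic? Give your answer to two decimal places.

H0: μ = 77.1; H1: μ ≠ 77.1 (one-sample t-test, two-sided).
t = (x̄ − μ₀)/(s/√n) = (79.2 − 77.1)/(4.65/√16) = 1.81
df = n − 1 = 15
Two-sided p-value ≈ 0.0909
Since p ≈ 0.0909 > α = 0.01, fail to reject H0; the data do not provide sufficient evidence against H0.

1.81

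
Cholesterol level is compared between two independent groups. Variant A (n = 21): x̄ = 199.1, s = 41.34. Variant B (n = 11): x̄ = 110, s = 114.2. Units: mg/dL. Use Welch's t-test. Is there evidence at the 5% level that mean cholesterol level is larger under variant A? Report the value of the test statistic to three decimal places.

2.503

Let group 1 = variant A, group 2 = variant B. H0: μ_1 = μ_2; H1: μ_1 > μ_2 (Welch's two-sample t-test, right-tailed).
t = (x̄_1 − x̄_2)/√(s_1²/n_1 + s_2²/n_2) = (199.1 − 110)/√(41.34²/21 + 114.2²/11) = 2.503
Welch–Satterthwaite df ≈ 11.39
p-value = P(T ≥ 2.503) ≈ 0.0143
Since p ≈ 0.0143 < α = 0.05, reject H0; the data support H1.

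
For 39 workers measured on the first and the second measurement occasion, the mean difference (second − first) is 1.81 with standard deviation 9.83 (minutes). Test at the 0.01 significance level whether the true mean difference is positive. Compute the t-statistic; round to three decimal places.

H0: μ_d = 0; H1: μ_d > 0 (paired t-test on the differences, right-tailed).
t = d̄/(s_d/√n) = 1.81/(9.83/√39) = 1.150
df = n − 1 = 38
p-value = P(T ≥ 1.150) ≈ 0.129
Since p ≈ 0.129 > α = 0.01, fail to reject H0; the evidence is not statistically significant.

1.150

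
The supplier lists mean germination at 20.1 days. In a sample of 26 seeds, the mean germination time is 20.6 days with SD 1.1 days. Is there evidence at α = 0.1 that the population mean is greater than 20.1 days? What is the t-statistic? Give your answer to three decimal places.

2.318

H0: μ = 20.1; H1: μ > 20.1 (one-sample t-test, right-tailed).
t = (x̄ − μ₀)/(s/√n) = (20.6 − 20.1)/(1.1/√26) = 2.318
df = n − 1 = 25
p-value = P(T ≥ 2.318) ≈ 0.014
Since p ≈ 0.014 < α = 0.1, reject H0; the evidence is statistically significant.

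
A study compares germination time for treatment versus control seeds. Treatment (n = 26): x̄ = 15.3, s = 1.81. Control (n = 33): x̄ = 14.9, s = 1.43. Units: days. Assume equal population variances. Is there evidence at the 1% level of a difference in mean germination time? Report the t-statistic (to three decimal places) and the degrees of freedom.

Let group 1 = treatment, group 2 = control. H0: μ_1 = μ_2; H1: μ_1 ≠ μ_2 (two-sample pooled-variance t-test, two-sided).
s_p² = [(26−1)·1.81² + (33−1)·1.43²]/(26+33−2) = 2.5849
t = (15.3 − 14.9)/√[2.5849·(1/26 + 1/33)] = 0.949
df = n₁ + n₂ − 2 = 57
Two-sided p-value ≈ 0.3467
Since p ≈ 0.3467 > α = 0.01, fail to reject H0; the evidence is not statistically significant.

t = 0.949, df = 57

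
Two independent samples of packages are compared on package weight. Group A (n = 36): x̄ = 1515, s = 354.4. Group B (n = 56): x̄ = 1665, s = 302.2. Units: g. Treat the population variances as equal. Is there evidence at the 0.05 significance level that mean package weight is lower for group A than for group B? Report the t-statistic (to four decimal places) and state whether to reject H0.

t = -2.1705; reject H0

Let group 1 = group A, group 2 = group B. H0: μ_1 = μ_2; H1: μ_1 < μ_2 (two-sample pooled-variance t-test, left-tailed).
s_p² = [(36−1)·354.4² + (56−1)·302.2²]/(36+56−2) = 104654
t = (1515 − 1665)/√[104654·(1/36 + 1/56)] = -2.1705
df = n₁ + n₂ − 2 = 90
p-value = P(T ≤ -2.1705) ≈ 0.016
Since p ≈ 0.016 < α = 0.05, reject H0; the evidence is statistically significant.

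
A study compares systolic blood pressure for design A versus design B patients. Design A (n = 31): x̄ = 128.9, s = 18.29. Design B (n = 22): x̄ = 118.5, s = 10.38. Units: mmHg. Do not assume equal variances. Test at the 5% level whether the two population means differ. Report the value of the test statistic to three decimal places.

2.626

Let group 1 = design A, group 2 = design B. H0: μ_1 = μ_2; H1: μ_1 ≠ μ_2 (Welch's two-sample t-test, two-sided).
t = (x̄_1 − x̄_2)/√(s_1²/n_1 + s_2²/n_2) = (128.9 − 118.5)/√(18.29²/31 + 10.38²/22) = 2.626
Welch–Satterthwaite df ≈ 48.99
Two-sided p-value ≈ 0.0115
Since p ≈ 0.0115 < α = 0.05, reject H0; the data support H1.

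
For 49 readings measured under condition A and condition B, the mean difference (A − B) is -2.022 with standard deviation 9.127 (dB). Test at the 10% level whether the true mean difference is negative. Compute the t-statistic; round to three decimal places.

-1.551

H0: μ_d = 0; H1: μ_d < 0 (paired t-test on the differences, left-tailed).
t = d̄/(s_d/√n) = -2.022/(9.127/√49) = -1.551
df = n − 1 = 48
p-value = P(T ≤ -1.551) ≈ 0.0638
Since p ≈ 0.0638 < α = 0.1, reject H0; the data support H1.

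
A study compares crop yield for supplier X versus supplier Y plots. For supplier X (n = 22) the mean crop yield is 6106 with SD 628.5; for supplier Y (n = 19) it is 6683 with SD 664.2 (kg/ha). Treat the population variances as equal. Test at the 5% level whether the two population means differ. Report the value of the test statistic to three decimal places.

-2.855

Let group 1 = supplier X, group 2 = supplier Y. H0: μ_1 = μ_2; H1: μ_1 ≠ μ_2 (two-sample pooled-variance t-test, two-sided).
s_p² = [(22−1)·628.5² + (19−1)·664.2²]/(22+19−2) = 416312
t = (6106 − 6683)/√[416312·(1/22 + 1/19)] = -2.855
df = n₁ + n₂ − 2 = 39
Two-sided p-value ≈ 0.0069
Since p ≈ 0.0069 < α = 0.05, reject H0; the data support H1.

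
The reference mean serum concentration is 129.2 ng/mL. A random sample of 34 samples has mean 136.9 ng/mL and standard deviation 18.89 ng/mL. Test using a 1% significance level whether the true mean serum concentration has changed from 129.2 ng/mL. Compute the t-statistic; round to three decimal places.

H0: μ = 129.2; H1: μ ≠ 129.2 (one-sample t-test, two-sided).
t = (x̄ − μ₀)/(s/√n) = (136.9 − 129.2)/(18.89/√34) = 2.377
df = n − 1 = 33
Two-sided p-value ≈ 0.0234
Since p ≈ 0.0234 > α = 0.01, fail to reject H0; the data do not provide sufficient evidence against H0.

2.377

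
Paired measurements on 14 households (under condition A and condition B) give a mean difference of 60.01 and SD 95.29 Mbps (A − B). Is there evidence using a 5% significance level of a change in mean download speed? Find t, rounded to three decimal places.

2.356

H0: μ_d = 0; H1: μ_d ≠ 0 (paired t-test on the differences, two-sided).
t = d̄/(s_d/√n) = 60.01/(95.29/√14) = 2.356
df = n − 1 = 13
Two-sided p-value ≈ 0.035
Since p ≈ 0.035 < α = 0.05, reject H0; the data support H1.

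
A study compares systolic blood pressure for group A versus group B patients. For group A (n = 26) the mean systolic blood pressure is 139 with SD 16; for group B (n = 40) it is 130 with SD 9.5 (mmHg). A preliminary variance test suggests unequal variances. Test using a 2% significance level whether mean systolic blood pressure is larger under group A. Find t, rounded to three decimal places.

Let group 1 = group A, group 2 = group B. H0: μ_1 = μ_2; H1: μ_1 > μ_2 (Welch's two-sample t-test, right-tailed).
t = (x̄_1 − x̄_2)/√(s_1²/n_1 + s_2²/n_2) = (139 − 130)/√(16²/26 + 9.5²/40) = 2.587
Welch–Satterthwaite df ≈ 36.54
p-value = P(T ≥ 2.587) ≈ 0.0069
Since p ≈ 0.0069 < α = 0.02, reject H0; the data support H1.

2.587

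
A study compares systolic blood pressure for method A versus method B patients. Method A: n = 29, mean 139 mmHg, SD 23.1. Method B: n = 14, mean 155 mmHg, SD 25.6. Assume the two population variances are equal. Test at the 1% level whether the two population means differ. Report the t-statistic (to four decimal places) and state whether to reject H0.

t = -2.0553; fail to reject H0

Let group 1 = method A, group 2 = method B. H0: μ_1 = μ_2; H1: μ_1 ≠ μ_2 (two-sample pooled-variance t-test, two-sided).
s_p² = [(29−1)·23.1² + (14−1)·25.6²]/(29+14−2) = 572.214
t = (139 − 155)/√[572.214·(1/29 + 1/14)] = -2.0553
df = n₁ + n₂ − 2 = 41
Two-sided p-value ≈ 0.046
Since p ≈ 0.046 > α = 0.01, fail to reject H0; the data do not provide sufficient evidence against H0.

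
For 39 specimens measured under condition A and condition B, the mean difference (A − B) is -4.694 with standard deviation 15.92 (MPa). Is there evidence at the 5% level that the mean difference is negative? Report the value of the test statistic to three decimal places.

-1.841

H0: μ_d = 0; H1: μ_d < 0 (paired t-test on the differences, left-tailed).
t = d̄/(s_d/√n) = -4.694/(15.92/√39) = -1.841
df = n − 1 = 38
p-value = P(T ≤ -1.841) ≈ 0.0367
Since p ≈ 0.0367 < α = 0.05, reject H0; the evidence is statistically significant.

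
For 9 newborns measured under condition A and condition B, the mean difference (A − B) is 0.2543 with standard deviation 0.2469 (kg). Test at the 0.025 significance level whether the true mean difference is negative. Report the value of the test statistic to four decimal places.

3.0899

H0: μ_d = 0; H1: μ_d < 0 (paired t-test on the differences, left-tailed).
t = d̄/(s_d/√n) = 0.2543/(0.2469/√9) = 3.0899
df = n − 1 = 8
p-value = P(T ≤ 3.0899) ≈ 0.993
Since p ≈ 0.993 > α = 0.025, fail to reject H0; the data do not provide sufficient evidence against H0.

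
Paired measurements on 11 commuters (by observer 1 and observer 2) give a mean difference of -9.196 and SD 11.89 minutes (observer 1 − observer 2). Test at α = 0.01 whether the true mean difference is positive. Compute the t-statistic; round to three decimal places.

-2.565

H0: μ_d = 0; H1: μ_d > 0 (paired t-test on the differences, right-tailed).
t = d̄/(s_d/√n) = -9.196/(11.89/√11) = -2.565
df = n − 1 = 10
p-value = P(T ≥ -2.565) ≈ 0.9859
Since p ≈ 0.9859 > α = 0.01, fail to reject H0; the evidence is not statistically significant.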